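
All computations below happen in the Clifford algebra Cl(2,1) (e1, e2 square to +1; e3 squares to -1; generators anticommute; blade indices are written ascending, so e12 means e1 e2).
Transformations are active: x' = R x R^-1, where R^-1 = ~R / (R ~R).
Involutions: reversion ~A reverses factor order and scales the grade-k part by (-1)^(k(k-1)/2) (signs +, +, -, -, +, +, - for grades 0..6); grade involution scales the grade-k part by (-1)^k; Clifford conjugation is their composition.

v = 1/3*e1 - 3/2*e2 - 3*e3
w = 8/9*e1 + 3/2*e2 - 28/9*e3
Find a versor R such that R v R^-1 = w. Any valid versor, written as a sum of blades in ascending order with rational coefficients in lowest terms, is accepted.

Why this works: both vectors square to -239/36, so q(v) = q(w) and R = v + w = 11/9*e1 - 55/9*e3 carries v to w — its own direction survives, the complement (v - w)/2 flips.
Answer: 11/9*e1 - 55/9*e3


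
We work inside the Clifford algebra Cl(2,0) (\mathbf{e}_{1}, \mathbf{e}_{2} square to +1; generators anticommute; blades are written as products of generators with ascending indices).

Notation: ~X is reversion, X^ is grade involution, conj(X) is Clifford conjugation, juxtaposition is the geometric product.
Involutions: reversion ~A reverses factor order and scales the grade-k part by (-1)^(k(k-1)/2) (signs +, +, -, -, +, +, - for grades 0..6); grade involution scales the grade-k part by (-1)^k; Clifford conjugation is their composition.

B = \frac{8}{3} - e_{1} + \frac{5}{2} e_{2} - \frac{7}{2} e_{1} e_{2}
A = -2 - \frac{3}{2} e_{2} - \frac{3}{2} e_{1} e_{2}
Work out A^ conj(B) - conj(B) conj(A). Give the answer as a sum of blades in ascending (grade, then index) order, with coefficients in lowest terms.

first term: -\frac{23}{6} - \frac{7}{2} e_{1} + \frac{21}{2} e_{2} - \frac{25}{2} e_{1} e_{2}
second term: -\frac{43}{3} + 7 e_{1} + \frac{21}{2} e_{2} - \frac{3}{2} e_{1} e_{2}
Answer: \frac{21}{2} - \frac{21}{2} e_{1} - 11 e_{1} e_{2}


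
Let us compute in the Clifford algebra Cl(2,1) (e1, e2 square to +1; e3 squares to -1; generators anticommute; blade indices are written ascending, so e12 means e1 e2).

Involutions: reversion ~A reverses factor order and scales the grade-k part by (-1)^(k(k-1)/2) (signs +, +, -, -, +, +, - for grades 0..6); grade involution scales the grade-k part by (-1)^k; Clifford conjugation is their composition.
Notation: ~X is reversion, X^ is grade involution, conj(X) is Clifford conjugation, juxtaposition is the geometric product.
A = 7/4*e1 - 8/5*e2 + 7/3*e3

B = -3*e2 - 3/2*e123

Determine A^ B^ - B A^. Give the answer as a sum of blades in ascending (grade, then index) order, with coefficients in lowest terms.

first term: 24/5 - 7/4*e12 - 12/5*e13 + 35/8*e23
second term: -24/5 - 35/4*e12 + 12/5*e13 + 77/8*e23
Answer: 48/5 + 7*e12 - 24/5*e13 - 21/4*e23


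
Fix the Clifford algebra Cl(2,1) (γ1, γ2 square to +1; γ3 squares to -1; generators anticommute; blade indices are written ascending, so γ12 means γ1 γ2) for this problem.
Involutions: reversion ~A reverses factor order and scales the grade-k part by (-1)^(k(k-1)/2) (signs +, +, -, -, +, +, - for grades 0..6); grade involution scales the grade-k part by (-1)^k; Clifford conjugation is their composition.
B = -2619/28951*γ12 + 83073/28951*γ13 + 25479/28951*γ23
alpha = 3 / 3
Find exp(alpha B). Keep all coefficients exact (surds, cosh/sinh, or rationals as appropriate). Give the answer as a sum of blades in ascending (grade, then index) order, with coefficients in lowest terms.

B^2 term by term: the squares give (-2619/28951)^2*(γ12)^2 + (83073/28951)^2*(γ13)^2 + (25479/28951)^2*(γ23)^2 = 6859161/838160401*(-1) + 6901123329/838160401*(+1) + 649179441/838160401*(+1) = 9 (each basis 2-blade squares to minus the product of its generators' squares); cross terms between blades sharing an index anticommute and cancel. So B^2 = 9.
B^2 = 9 — a positive square means the series sums to a boost: l = 3, alpha*l = 3, so exp(alpha B) = cosh(3) + (sinh(3)/3)*B = cosh(3) + (sinh(3)/3)*B.
Answer: cosh(3) - 873*sinh(3)/28951*γ12 + 27691*sinh(3)/28951*γ13 + 8493*sinh(3)/28951*γ23


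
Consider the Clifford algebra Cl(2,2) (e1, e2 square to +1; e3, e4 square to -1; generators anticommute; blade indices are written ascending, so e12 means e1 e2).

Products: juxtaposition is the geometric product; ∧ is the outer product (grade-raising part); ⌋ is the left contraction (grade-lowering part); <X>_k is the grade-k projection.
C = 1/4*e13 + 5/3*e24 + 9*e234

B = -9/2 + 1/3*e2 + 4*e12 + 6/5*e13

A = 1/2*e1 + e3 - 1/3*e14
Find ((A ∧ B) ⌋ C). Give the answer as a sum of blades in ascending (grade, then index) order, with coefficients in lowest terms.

step 1: -9/4*e1 - 9/2*e3 + 1/6*e12 + 3/2*e14 - 1/3*e23 + 4*e123 + 1/9*e124
step 2: -9/8*e1 - 9/16*e3 - 3*e4 - 81/2*e24
Answer: -9/8*e1 - 9/16*e3 - 3*e4 - 81/2*e24


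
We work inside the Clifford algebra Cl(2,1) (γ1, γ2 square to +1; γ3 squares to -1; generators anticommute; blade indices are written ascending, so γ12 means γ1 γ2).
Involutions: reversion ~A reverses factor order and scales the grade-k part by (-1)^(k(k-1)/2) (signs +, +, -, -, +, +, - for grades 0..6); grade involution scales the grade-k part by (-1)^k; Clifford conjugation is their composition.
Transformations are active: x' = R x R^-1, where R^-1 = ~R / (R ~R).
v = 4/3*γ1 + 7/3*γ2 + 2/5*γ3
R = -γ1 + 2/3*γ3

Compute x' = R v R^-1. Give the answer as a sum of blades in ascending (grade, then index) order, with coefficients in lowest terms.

~R = -γ1 + 2/3*γ3, and R ~R = 5/9, so R^-1 = ~R / (5/9).
R v = -8/5 - 7/3*γ12 - 58/45*γ13 - 14/9*γ23
Answer: 332/75*γ1 - 7/3*γ2 - 106/25*γ3


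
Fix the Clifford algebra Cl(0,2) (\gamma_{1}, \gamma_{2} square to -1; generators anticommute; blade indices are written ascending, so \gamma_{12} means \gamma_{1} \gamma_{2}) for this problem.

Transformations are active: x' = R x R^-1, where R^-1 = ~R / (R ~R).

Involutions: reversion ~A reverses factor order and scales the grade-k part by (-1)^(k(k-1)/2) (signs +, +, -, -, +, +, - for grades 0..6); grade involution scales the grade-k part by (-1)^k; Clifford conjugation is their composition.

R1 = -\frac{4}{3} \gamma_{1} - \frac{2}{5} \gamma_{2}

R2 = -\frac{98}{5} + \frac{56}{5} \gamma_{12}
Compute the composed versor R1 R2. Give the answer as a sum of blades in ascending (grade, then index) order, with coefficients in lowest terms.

Distribute over the terms of R1 (each basis-blade product reordered to ascending indices, repeated generators contracted through their squares):
(-\frac{4}{3} \gamma_{1}) R2 = \frac{392}{15} \gamma_{1} + \frac{224}{15} \gamma_{2}
(-\frac{2}{5} \gamma_{2}) R2 = -\frac{112}{25} \gamma_{1} + \frac{196}{25} \gamma_{2}
Summing the partial products and collecting blades:
Answer: \frac{1624}{75} \gamma_{1} + \frac{1708}{75} \gamma_{2}


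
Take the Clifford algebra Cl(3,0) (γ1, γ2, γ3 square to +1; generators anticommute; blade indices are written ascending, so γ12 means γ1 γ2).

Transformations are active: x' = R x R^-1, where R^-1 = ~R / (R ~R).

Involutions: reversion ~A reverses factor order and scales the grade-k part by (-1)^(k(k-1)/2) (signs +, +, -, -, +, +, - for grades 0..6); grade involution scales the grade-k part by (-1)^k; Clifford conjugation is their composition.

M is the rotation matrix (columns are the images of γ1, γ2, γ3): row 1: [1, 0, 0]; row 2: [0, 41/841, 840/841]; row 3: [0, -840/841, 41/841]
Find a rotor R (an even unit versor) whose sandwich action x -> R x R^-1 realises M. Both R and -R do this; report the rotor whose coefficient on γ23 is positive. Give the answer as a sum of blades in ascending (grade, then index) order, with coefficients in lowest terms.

Method: write R = a + b12*γ12 + b13*γ13 + b23*γ23 with a^2 + b12^2 + b13^2 + b23^2 = 1 (so R^-1 = ~R). Expanding the columns R e_j ~R gives tr M = 4a^2 - 1 and, from the antisymmetric part, M21 - M12 = -4a*b12, M13 - M31 = 4a*b13, M32 - M23 = -4a*b23.
Here tr M = 923/841, so a^2 = (1 + tr M)/4 = 441/841 and a = ±21/29. Taking a = 21/29: M21 - M12 = 0, M13 - M31 = 0, M32 - M23 = -1680/841, giving b12 = 0, b13 = 0, b23 = 20/29, i.e. R = 21/29 + 20/29*γ23.
Its γ23 coefficient is already positive.
Answer: 21/29 + 20/29*γ23. Why the constraint matters: R and -R act identically through the sandwich — M has trace 923/841 either way — so only the sign condition on γ23 picks one of the two preimages.


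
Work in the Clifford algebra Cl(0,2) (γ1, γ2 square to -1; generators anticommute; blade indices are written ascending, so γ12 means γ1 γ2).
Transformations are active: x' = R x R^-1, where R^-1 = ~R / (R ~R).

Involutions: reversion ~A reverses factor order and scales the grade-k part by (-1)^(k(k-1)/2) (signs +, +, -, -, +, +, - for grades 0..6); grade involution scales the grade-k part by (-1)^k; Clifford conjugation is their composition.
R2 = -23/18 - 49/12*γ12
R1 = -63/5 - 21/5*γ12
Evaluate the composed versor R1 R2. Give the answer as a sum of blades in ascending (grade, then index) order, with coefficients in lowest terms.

Distribute over the terms of R1 (each basis-blade product reordered to ascending indices, repeated generators contracted through their squares):
(-63/5) R2 = 161/10 + 1029/20*γ12
(-21/5*γ12) R2 = -343/20 + 161/30*γ12
Summing the partial products and collecting blades:
Answer: -21/20 + 3409/60*γ12


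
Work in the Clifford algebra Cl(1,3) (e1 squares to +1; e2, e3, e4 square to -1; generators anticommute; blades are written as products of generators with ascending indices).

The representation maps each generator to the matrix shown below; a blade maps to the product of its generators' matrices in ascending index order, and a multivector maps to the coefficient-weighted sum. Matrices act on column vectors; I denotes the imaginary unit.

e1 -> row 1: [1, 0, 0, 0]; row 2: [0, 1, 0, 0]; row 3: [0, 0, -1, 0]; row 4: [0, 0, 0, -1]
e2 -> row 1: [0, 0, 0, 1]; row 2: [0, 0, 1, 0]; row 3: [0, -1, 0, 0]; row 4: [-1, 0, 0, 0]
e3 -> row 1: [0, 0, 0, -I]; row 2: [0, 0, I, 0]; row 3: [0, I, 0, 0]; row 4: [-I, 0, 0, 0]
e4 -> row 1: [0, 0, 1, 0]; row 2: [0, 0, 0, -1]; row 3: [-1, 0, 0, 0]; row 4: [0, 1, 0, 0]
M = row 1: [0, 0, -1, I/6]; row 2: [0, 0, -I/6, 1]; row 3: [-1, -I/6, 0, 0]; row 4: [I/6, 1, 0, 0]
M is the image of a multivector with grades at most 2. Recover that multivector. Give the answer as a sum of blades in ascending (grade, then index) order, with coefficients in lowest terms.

Method: the blade images are trace-orthogonal — tr(rho(e_A) rho(e_B)^-1) = 4 if A = B and 0 otherwise — and rho(e_A)^-1 = (e_A)^2 * rho(e_A) with (e_A)^2 = +1 or -1, so the coefficient of e_A in the preimage is (e_A)^2 * tr(M rho(e_A))/4.
Nonzero projections over blades of grade <= 2: e3: (e3)^2 = -1, tr(M rho(e3)) = 2/3, coefficient -1/6; e1 e4: (e1 e4)^2 = +1, tr(M rho(e1 e4)) = -4, coefficient -1. Every other blade of grade <= 2 projects to 0.
Answer: -1/6*e3 - e1 e4


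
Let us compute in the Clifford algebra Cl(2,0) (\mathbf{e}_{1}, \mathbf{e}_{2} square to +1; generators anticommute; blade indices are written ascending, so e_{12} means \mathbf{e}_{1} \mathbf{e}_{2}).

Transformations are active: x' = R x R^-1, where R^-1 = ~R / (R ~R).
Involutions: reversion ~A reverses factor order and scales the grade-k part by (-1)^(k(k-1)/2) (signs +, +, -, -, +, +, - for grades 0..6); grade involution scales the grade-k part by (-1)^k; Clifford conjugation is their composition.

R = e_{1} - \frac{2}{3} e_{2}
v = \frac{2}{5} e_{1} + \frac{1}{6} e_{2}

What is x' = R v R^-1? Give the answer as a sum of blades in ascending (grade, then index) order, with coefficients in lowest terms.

~R = e_{1} - \frac{2}{3} e_{2}, and R ~R = \frac{13}{9}, so R^-1 = ~R / (\frac{13}{9}).
R v = \frac{13}{45} + \frac{13}{30} e_{12}
Answer: -\frac{13}{30} e_{2}


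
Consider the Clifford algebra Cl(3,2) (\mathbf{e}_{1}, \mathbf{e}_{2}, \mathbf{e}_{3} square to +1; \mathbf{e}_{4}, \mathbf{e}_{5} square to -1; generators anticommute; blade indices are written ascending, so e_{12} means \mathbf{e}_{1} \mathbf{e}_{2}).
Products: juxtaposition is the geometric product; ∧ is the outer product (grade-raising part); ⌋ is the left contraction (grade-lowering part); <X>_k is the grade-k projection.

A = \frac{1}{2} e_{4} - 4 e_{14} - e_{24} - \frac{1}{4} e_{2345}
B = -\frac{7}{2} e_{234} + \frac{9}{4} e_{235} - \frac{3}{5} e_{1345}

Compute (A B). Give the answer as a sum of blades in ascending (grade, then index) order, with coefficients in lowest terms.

step 1: -\frac{7}{2} e_{3} - \frac{9}{16} e_{4} - \frac{7}{8} e_{5} - \frac{3}{20} e_{12} + \frac{7}{4} e_{23} - \frac{12}{5} e_{35} - 14 e_{123} + \frac{3}{10} e_{135} - \frac{9}{4} e_{345} + \frac{3}{5} e_{1235} + \frac{9}{8} e_{2345} - 9 e_{12345}
Answer: -\frac{7}{2} e_{3} - \frac{9}{16} e_{4} - \frac{7}{8} e_{5} - \frac{3}{20} e_{12} + \frac{7}{4} e_{23} - \frac{12}{5} e_{35} - 14 e_{123} + \frac{3}{10} e_{135} - \frac{9}{4} e_{345} + \frac{3}{5} e_{1235} + \frac{9}{8} e_{2345} - 9 e_{12345}


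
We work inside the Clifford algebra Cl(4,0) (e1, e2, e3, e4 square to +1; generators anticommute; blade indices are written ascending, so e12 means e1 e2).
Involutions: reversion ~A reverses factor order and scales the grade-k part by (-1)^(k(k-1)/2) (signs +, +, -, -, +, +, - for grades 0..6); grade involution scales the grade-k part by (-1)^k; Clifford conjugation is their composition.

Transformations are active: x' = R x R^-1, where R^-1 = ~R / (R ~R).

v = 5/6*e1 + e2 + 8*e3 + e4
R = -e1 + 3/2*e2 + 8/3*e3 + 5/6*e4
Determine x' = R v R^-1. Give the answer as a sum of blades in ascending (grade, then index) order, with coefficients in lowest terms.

~R = -e1 + 3/2*e2 + 8/3*e3 + 5/6*e4, and R ~R = 199/18, so R^-1 = ~R / (199/18).
R v = 137/6 - 9/4*e12 - 92/9*e13 - 61/36*e14 + 28/3*e23 + 2/3*e24 - 4*e34
Answer: -5927/1194*e1 + 1034/199*e2 + 600/199*e3 + 486/199*e4


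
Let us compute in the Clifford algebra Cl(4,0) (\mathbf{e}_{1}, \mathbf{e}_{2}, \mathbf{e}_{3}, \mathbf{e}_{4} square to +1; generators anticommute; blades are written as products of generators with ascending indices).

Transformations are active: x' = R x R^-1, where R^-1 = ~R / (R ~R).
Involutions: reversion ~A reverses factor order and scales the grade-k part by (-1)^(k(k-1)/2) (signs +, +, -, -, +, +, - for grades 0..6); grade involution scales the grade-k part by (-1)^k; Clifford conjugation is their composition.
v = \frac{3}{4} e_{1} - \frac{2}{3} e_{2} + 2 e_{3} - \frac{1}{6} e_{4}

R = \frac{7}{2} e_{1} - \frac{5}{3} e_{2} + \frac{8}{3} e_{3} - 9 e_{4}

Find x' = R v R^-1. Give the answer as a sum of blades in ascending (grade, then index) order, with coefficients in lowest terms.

~R = \frac{7}{2} e_{1} - \frac{5}{3} e_{2} + \frac{8}{3} e_{3} - 9 e_{4}, and R ~R = \frac{3713}{36}, so R^-1 = ~R / (\frac{3713}{36}).
R v = \frac{761}{72} - \frac{13}{12} e_{1} e_{2} + 5 e_{1} e_{3} + \frac{37}{6} e_{1} e_{4} - \frac{14}{9} e_{2} e_{3} - \frac{103}{18} e_{2} e_{4} + \frac{158}{9} e_{3} e_{4}
Answer: -\frac{485}{14852} e_{1} + \frac{1207}{3713} e_{2} - \frac{16190}{11139} e_{3} - \frac{37381}{22278} e_{4}


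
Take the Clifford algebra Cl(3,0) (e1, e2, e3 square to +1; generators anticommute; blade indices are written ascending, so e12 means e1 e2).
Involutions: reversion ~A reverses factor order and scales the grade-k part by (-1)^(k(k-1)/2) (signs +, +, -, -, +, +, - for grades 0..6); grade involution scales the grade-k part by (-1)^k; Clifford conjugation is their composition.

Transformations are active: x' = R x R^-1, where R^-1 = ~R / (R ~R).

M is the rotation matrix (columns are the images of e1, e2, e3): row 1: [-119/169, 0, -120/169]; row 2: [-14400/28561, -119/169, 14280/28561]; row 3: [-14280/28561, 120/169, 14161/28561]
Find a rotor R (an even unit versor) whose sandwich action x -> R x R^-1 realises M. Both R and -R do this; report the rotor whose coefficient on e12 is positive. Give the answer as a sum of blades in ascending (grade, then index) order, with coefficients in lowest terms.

Method: write R = a + b12*e12 + b13*e13 + b23*e23 with a^2 + b12^2 + b13^2 + b23^2 = 1 (so R^-1 = ~R). Expanding the columns R e_j ~R gives tr M = 4a^2 - 1 and, from the antisymmetric part, M21 - M12 = -4a*b12, M13 - M31 = 4a*b13, M32 - M23 = -4a*b23.
Here tr M = -26061/28561, so a^2 = (1 + tr M)/4 = 625/28561 and a = ±25/169. Taking a = 25/169: M21 - M12 = -14400/28561, M13 - M31 = -6000/28561, M32 - M23 = 6000/28561, giving b12 = 144/169, b13 = -60/169, b23 = -60/169, i.e. R = 25/169 + 144/169*e12 - 60/169*e13 - 60/169*e23.
Its e12 coefficient is already positive.
Answer: 25/169 + 144/169*e12 - 60/169*e13 - 60/169*e23. Why the constraint matters: R and -R act identically through the sandwich — M has trace -26061/28561 either way — so only the sign condition on e12 picks one of the two preimages.


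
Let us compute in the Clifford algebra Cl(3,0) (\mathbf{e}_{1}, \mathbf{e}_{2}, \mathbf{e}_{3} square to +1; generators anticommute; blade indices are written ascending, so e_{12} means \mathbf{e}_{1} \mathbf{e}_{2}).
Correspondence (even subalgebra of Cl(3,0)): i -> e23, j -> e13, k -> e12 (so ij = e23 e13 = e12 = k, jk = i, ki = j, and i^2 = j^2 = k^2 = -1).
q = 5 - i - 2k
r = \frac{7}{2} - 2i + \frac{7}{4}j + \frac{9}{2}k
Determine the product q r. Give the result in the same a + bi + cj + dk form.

In blades: q = 5 - 2 e_{12} - e_{23}, r = \frac{7}{2} + \frac{9}{2} e_{12} + \frac{7}{4} e_{13} - 2 e_{23}.
Distribute q over r term by term (generator squares from the signature, products reordered to ascending indices): (5)*r = \frac{35}{2} + \frac{45}{2} e_{12} + \frac{35}{4} e_{13} - 10 e_{23}; (-2 e_{12})*r = 9 - 7 e_{12} + 4 e_{13} + \frac{7}{2} e_{23}; (-e_{23})*r = -2 - \frac{7}{4} e_{12} + \frac{9}{2} e_{13} - \frac{7}{2} e_{23}.
Sum: \frac{49}{2} + \frac{55}{4} e_{12} + \frac{69}{4} e_{13} - 10 e_{23}; translating back through the correspondence:
Answer: \frac{49}{2} - 10i + \frac{69}{4}j + \frac{55}{4}k


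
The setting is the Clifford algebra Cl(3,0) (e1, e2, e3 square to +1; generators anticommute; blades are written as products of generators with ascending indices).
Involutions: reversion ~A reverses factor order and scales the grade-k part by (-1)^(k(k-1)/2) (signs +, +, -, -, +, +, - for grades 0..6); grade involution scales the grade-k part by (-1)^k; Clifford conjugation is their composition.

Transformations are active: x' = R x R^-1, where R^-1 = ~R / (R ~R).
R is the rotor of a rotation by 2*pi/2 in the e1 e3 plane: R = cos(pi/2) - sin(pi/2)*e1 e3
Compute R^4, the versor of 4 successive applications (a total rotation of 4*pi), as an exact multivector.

Rotor phase runs at HALF the rotation angle; powers of one rotor simply add phase, so after 4 steps in e1 e3 the phase is 4*pi/2 = 2*pi and R^4 = cos(2*pi) - sin(2*pi)*e1 e3.
cos(2*pi) = 1 and sin(2*pi) = 0, so R^4 = 1. The total rotation 4*pi is 2 full turns, so every vector returns to itself, yet the rotor is +1, back on the identity sheet (an even number of 2*pi turns).
Answer: 1


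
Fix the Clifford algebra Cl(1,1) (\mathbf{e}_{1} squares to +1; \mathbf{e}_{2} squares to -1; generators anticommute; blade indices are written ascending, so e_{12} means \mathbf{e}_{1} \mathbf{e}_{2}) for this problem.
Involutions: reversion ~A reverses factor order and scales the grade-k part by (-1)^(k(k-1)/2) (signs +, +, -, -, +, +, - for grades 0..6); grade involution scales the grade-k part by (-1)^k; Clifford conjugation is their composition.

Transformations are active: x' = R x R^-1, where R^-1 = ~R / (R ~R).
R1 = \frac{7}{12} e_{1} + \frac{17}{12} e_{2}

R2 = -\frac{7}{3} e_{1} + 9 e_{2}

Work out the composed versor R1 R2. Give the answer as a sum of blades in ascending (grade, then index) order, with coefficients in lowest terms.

Distribute over the terms of R1 (each basis-blade product reordered to ascending indices, repeated generators contracted through their squares):
(\frac{7}{12} e_{1}) R2 = -\frac{49}{36} + \frac{21}{4} e_{12}
(\frac{17}{12} e_{2}) R2 = -\frac{51}{4} + \frac{119}{36} e_{12}
Summing the partial products and collecting blades:
Answer: -\frac{127}{9} + \frac{77}{9} e_{12}


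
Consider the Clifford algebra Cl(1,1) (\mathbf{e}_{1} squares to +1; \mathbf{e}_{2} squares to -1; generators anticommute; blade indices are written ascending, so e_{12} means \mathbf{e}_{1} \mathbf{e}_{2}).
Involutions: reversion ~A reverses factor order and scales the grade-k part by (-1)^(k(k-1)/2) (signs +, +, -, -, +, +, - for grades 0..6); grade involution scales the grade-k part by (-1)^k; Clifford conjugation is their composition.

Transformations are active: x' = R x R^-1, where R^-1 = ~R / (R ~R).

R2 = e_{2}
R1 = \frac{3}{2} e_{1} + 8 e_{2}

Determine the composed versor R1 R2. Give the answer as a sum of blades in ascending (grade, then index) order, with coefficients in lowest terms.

Distribute over the terms of R2 (each basis-blade product reordered to ascending indices, repeated generators contracted through their squares):
R1 (e_{2}) = -8 + \frac{3}{2} e_{12}
Answer: -8 + \frac{3}{2} e_{12}


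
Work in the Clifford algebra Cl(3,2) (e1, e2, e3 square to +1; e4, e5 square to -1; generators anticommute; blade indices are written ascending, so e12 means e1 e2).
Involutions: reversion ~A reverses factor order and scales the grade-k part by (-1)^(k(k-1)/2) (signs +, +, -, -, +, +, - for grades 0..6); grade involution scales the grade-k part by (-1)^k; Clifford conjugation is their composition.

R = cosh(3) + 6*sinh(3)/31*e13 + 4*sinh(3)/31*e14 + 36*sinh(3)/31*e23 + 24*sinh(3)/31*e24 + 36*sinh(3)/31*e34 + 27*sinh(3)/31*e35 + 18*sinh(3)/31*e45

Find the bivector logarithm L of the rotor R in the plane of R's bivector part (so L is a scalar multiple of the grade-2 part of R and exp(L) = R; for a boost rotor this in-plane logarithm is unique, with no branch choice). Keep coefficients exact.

The scalar part of R is cosh(3), giving the rapidity magnitude (cosh is even); the bivector part supplies orientation, its quotient by sinh of the rapidity is the plane, and L = rapidity * plane — unique in that plane, since flipping both signs leaves L unchanged.
Concretely: cosh(rapidity) = cosh(3) gives rapidity = ±3, and since rapidity/sinh(rapidity) is even the sign is immaterial: L = (rapidity/sinh(rapidity)) * <R>_2 = (3/sinh(3)) * <R>_2.
Answer: 18/31*e13 + 12/31*e14 + 108/31*e23 + 72/31*e24 + 108/31*e34 + 81/31*e35 + 54/31*e45


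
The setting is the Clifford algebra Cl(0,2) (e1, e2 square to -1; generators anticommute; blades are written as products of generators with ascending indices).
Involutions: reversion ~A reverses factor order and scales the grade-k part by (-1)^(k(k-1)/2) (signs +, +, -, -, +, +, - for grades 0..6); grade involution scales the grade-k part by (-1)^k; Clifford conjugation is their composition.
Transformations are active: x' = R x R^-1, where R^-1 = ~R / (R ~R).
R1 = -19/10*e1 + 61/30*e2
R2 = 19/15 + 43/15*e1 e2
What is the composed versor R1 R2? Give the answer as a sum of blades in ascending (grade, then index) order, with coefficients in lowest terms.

Distribute over the terms of R1 (each basis-blade product reordered to ascending indices, repeated generators contracted through their squares):
(-19/10*e1) R2 = -361/150*e1 + 817/150*e2
(61/30*e2) R2 = 2623/450*e1 + 1159/450*e2
Summing the partial products and collecting blades:
Answer: 154/45*e1 + 361/45*e2


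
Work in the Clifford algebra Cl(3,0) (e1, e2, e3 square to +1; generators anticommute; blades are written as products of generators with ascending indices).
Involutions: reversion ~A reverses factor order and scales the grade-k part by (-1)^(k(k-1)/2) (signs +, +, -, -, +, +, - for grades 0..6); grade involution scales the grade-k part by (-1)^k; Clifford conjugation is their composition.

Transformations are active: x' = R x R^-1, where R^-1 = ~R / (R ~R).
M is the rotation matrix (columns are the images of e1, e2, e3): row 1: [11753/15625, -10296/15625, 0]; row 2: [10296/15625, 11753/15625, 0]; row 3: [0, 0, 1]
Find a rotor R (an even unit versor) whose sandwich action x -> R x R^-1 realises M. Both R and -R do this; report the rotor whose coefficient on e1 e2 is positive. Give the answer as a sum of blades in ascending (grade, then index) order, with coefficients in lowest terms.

Method: write R = a + b12*e1 e2 + b13*e1 e3 + b23*e2 e3 with a^2 + b12^2 + b13^2 + b23^2 = 1 (so R^-1 = ~R). Expanding the columns R e_j ~R gives tr M = 4a^2 - 1 and, from the antisymmetric part, M21 - M12 = -4a*b12, M13 - M31 = 4a*b13, M32 - M23 = -4a*b23.
Here tr M = 39131/15625, so a^2 = (1 + tr M)/4 = 13689/15625 and a = ±117/125. Taking a = 117/125: M21 - M12 = 20592/15625, M13 - M31 = 0, M32 - M23 = 0, giving b12 = -44/125, b13 = 0, b23 = 0, i.e. R = 117/125 - 44/125*e1 e2.
Its e1 e2 coefficient is negative, so report the other preimage -R.
Answer: -117/125 + 44/125*e1 e2. Recall the cover is two-to-one: with M of trace 39131/15625, both preimages act alike, and the stated e1 e2 sign chooses the sheet.


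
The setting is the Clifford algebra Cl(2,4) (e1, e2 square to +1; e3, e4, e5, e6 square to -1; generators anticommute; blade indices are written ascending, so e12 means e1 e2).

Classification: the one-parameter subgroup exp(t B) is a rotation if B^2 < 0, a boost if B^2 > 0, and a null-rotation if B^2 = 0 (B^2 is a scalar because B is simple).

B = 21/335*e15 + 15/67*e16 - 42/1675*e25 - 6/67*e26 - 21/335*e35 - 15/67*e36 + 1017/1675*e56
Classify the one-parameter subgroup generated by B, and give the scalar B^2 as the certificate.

B^2 term by term: the squares give (21/335)^2*(e15)^2 + (15/67)^2*(e16)^2 + (-42/1675)^2*(e25)^2 + (-6/67)^2*(e26)^2 + (-21/335)^2*(e35)^2 + (-15/67)^2*(e36)^2 + (1017/1675)^2*(e56)^2 = 441/112225*(+1) + 225/4489*(+1) + 1764/2805625*(+1) + 36/4489*(+1) + 441/112225*(-1) + 225/4489*(-1) + 1034289/2805625*(-1) = -9/25 (each basis 2-blade squares to minus the product of its generators' squares); cross terms between blades sharing an index anticommute and cancel; the commuting (index-disjoint) pairs give grade-4 terms 2*c*c'*(blade product), which cancel blade by blade — e1256: 252/22445 - 252/22445 = 0; e1356: 126/4489 - 126/4489 = 0; e2356: -252/22445 + 252/22445 = 0 — confirming B is simple. So B^2 = -9/25.
Answer: rotation, certificate B^2 = -9/25. Certificate logic: -9/25 is a conjugation-invariant scalar, so its sign fixes rotation versus boost versus null-rotation outright.


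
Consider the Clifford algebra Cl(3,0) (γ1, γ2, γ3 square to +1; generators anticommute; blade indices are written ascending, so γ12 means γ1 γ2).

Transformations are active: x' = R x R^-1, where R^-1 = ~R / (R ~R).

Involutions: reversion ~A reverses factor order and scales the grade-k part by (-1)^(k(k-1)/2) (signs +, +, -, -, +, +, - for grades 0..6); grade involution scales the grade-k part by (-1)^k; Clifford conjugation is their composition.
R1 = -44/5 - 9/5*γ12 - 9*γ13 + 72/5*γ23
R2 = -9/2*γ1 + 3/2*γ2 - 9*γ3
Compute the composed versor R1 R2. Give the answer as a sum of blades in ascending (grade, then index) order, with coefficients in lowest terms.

Distribute over the terms of R2 (each basis-blade product reordered to ascending indices, repeated generators contracted through their squares):
R1 (-9/2*γ1) = 198/5*γ1 - 81/10*γ2 - 81/2*γ3 - 324/5*γ123
R1 (3/2*γ2) = -27/10*γ1 - 66/5*γ2 - 108/5*γ3 + 27/2*γ123
R1 (-9*γ3) = 81*γ1 - 648/5*γ2 + 396/5*γ3 + 81/5*γ123
Summing the partial products and collecting blades:
Answer: 1179/10*γ1 - 1509/10*γ2 + 171/10*γ3 - 351/10*γ123


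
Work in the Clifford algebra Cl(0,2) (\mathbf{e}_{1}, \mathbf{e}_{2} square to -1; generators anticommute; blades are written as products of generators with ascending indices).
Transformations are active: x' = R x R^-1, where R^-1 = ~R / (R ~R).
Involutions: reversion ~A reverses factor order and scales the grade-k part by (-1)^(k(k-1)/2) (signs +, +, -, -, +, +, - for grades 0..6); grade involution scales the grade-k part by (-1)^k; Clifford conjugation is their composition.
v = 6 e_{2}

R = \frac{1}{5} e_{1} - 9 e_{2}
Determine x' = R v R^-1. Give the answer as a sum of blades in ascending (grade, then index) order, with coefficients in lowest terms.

~R = \frac{1}{5} e_{1} - 9 e_{2}, and R ~R = -\frac{2026}{25}, so R^-1 = ~R / (-\frac{2026}{25}).
R v = 54 + \frac{6}{5} e_{1} e_{2}
Answer: -\frac{270}{1013} e_{1} + \frac{6072}{1013} e_{2}


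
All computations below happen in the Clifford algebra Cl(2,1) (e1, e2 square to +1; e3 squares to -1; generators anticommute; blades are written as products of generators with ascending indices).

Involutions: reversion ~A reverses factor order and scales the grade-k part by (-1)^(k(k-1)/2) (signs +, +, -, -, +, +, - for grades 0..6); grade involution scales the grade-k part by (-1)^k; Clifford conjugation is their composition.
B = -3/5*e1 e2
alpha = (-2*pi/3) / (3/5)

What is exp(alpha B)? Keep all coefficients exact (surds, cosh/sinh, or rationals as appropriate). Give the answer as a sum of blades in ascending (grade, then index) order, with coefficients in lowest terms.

B^2 = (-3/5)^2*(e1 e2)^2 = 9/25*(-1) = -9/25 (a basis 2-blade squares to minus the product of its generators' squares).
B^2 = -9/25 — the negative square puts this in the circular regime; l = 3/5, alpha*l = -2*pi/3, so exp(alpha B) = cos(-2*pi/3) + (sin(-2*pi/3)/(3/5))*B = -1/2 + (-5*sqrt(3)/6)*B.
Answer: -1/2 + sqrt(3)/2*e1 e2


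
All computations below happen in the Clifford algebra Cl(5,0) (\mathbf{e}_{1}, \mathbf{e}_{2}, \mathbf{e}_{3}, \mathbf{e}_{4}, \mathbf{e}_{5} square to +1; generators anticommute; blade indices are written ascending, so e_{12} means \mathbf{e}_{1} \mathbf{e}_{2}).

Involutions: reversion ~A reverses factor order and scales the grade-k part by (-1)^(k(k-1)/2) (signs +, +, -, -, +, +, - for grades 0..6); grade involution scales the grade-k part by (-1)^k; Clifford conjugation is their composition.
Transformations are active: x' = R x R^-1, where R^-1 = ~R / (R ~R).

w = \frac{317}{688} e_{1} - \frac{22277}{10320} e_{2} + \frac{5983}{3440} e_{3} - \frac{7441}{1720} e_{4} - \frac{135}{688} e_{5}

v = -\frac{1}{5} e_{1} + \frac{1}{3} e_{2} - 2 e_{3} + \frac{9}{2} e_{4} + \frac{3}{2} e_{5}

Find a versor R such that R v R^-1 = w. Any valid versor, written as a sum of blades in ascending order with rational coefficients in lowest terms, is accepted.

Key observation: q(v) = q(w) = \frac{11993}{450} (sandwiches preserve the norm), so R = v + w = \frac{897}{3440} e_{1} - \frac{6279}{3440} e_{2} - \frac{897}{3440} e_{3} + \frac{299}{1720} e_{4} + \frac{897}{688} e_{5} works whenever it is invertible — the component of v along it is kept and (v - w)/2 reverses, sending v to w.
Answer: \frac{897}{3440} e_{1} - \frac{6279}{3440} e_{2} - \frac{897}{3440} e_{3} + \frac{299}{1720} e_{4} + \frac{897}{688} e_{5}


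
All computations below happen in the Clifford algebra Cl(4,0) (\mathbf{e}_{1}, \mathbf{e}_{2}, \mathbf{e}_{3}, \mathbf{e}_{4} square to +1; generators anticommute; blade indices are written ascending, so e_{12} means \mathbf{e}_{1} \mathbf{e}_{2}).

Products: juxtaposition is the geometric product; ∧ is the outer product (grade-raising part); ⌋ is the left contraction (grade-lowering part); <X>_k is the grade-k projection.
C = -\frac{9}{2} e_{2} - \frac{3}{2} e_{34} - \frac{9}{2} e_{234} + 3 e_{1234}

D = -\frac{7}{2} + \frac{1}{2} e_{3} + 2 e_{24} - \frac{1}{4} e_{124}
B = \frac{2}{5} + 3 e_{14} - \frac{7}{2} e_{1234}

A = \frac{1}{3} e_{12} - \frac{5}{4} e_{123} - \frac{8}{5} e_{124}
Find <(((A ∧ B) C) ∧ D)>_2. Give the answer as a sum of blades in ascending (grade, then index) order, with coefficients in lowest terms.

step 1: \frac{2}{15} e_{12} - \frac{1}{2} e_{123} - \frac{16}{25} e_{124}
step 2: -\frac{3}{5} e_{1} - \frac{48}{25} e_{3} + \frac{3}{2} e_{4} + \frac{63}{100} e_{13} - \frac{513}{100} e_{14} - \frac{2}{5} e_{34} - \frac{24}{25} e_{123} + \frac{3}{4} e_{124} - \frac{3}{5} e_{134} - \frac{1}{5} e_{1234}
step 3: \frac{21}{10} e_{1} + \frac{168}{25} e_{3} - \frac{21}{4} e_{4} - \frac{501}{200} e_{13} + \frac{3591}{200} e_{14} + \frac{13}{20} e_{34} + \frac{84}{25} e_{123} - \frac{153}{40} e_{124} + \frac{933}{200} e_{134} + \frac{96}{25} e_{234} - \frac{91}{200} e_{1234}
step 4: -\frac{501}{200} e_{13} + \frac{3591}{200} e_{14} + \frac{13}{20} e_{34}
Answer: -\frac{501}{200} e_{13} + \frac{3591}{200} e_{14} + \frac{13}{20} e_{34}


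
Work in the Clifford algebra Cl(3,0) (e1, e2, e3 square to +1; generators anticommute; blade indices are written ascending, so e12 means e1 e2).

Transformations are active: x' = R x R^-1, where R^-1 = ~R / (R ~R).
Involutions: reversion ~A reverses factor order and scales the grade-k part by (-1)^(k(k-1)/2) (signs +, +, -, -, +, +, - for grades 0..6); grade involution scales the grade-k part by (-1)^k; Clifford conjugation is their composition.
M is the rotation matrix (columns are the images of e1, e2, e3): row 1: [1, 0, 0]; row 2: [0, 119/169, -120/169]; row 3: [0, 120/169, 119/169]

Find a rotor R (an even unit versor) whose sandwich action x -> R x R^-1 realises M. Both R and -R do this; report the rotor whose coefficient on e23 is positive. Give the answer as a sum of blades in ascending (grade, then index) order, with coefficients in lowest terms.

Method: write R = a + b12*e12 + b13*e13 + b23*e23 with a^2 + b12^2 + b13^2 + b23^2 = 1 (so R^-1 = ~R). Expanding the columns R e_j ~R gives tr M = 4a^2 - 1 and, from the antisymmetric part, M21 - M12 = -4a*b12, M13 - M31 = 4a*b13, M32 - M23 = -4a*b23.
Here tr M = 407/169, so a^2 = (1 + tr M)/4 = 144/169 and a = ±12/13. Taking a = 12/13: M21 - M12 = 0, M13 - M31 = 0, M32 - M23 = 240/169, giving b12 = 0, b13 = 0, b23 = -5/13, i.e. R = 12/13 - 5/13*e23.
Its e23 coefficient is negative, so report the other preimage -R.
Answer: -12/13 + 5/13*e23. Note: both R and -R realise this M (trace 407/169); the covering map identifies them, and the e23-coefficient sign is the tie-breaker.


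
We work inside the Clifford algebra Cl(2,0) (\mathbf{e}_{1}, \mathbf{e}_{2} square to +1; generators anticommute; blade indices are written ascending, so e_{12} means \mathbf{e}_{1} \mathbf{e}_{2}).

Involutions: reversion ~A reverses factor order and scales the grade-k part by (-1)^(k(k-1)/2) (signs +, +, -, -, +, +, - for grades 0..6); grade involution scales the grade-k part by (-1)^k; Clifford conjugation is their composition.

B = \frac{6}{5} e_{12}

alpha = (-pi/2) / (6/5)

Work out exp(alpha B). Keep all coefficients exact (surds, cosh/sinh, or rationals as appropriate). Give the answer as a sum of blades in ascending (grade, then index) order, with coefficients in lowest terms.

B^2 = (\frac{6}{5})^2*(e_{12})^2 = \frac{36}{25}*(-1) = -\frac{36}{25} (a basis 2-blade squares to minus the product of its generators' squares).
B^2 = -\frac{36}{25} — since the square is negative, the closed form is circular: l = \frac{6}{5}, alpha*l = - \frac{\pi}{2}, so exp(alpha B) = cos(- \frac{\pi}{2}) + (sin(- \frac{\pi}{2})/(\frac{6}{5}))*B = 0 + (- \frac{5}{6})*B.
Answer: -e_{12}


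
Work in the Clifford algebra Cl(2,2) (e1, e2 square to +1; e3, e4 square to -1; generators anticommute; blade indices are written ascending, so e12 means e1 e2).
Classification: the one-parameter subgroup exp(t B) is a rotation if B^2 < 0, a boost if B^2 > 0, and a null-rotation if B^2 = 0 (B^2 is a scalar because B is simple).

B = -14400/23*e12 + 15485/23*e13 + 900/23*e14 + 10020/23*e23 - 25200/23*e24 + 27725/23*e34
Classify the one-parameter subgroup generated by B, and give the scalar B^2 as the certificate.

B^2 term by term: the squares give (-14400/23)^2*(e12)^2 + (15485/23)^2*(e13)^2 + (900/23)^2*(e14)^2 + (10020/23)^2*(e23)^2 + (-25200/23)^2*(e24)^2 + (27725/23)^2*(e34)^2 = 207360000/529*(-1) + 239785225/529*(+1) + 810000/529*(+1) + 100400400/529*(+1) + 635040000/529*(+1) + 768675625/529*(-1) = 0 (each basis 2-blade squares to minus the product of its generators' squares); cross terms between blades sharing an index anticommute and cancel; the commuting (index-disjoint) pairs give grade-4 terms 2*c*c'*(blade product), which cancel blade by blade — e1234: -798480000/529 + 780444000/529 + 18036000/529 = 0 — confirming B is simple. So B^2 = 0.
Answer: null-rotation, certificate B^2 = 0. The invariant at work: B^2 = 0 is unchanged by conjugation, hence its sign classifies the subgroup whatever basis B is written in.


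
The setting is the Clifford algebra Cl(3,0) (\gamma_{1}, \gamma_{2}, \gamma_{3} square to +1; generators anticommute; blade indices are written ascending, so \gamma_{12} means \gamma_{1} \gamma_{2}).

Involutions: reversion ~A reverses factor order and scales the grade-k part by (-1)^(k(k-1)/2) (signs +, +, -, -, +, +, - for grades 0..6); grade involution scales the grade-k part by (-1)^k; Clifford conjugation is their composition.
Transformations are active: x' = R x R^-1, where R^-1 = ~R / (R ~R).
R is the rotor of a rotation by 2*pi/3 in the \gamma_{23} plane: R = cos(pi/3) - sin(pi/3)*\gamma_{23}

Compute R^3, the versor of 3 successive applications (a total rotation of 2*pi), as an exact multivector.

Rotor phase runs at HALF the rotation angle; powers of one rotor simply add phase, so after 3 steps in \gamma_{23} the phase is 3*pi/3 = \pi and R^3 = cos(\pi) - sin(\pi)*\gamma_{23}.
cos(\pi) = -1 and sin(\pi) = 0, so R^3 = -1. The total rotation 2*pi is 1 full turn, so every vector returns to itself, yet the rotor is -1, on the OTHER sheet of the double cover (an odd number of 2*pi turns).
Answer: -1


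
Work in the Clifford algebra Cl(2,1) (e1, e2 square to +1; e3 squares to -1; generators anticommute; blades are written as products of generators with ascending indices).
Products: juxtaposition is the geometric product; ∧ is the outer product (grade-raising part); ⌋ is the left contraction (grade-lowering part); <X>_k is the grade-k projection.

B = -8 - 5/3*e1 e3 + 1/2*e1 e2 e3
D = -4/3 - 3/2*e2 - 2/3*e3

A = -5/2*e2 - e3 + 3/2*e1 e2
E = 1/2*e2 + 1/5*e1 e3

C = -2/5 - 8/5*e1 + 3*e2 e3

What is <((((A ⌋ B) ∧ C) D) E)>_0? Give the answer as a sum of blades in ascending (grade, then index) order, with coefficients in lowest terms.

step 1: 5/3*e1 - 3/4*e3 + 1/2*e1 e2 + 5/4*e1 e3
step 2: -2/3*e1 + 3/10*e3 - 1/5*e1 e2 - 17/10*e1 e3 + 5*e1 e2 e3
step 3: 1/5 + 1/18*e1 - 2/5*e3 + 23/5*e1 e2 + 919/90*e1 e3 + 9/20*e2 e3 - 109/12*e1 e2 e3
step 4: 919/450 + 111/50*e1 + 23/12*e2 - 77/360*e3 - 14/225*e1 e2 + 2749/600*e1 e3 - 18/25*e2 e3 - 919/180*e1 e2 e3
step 5: 919/450
Answer: 919/450


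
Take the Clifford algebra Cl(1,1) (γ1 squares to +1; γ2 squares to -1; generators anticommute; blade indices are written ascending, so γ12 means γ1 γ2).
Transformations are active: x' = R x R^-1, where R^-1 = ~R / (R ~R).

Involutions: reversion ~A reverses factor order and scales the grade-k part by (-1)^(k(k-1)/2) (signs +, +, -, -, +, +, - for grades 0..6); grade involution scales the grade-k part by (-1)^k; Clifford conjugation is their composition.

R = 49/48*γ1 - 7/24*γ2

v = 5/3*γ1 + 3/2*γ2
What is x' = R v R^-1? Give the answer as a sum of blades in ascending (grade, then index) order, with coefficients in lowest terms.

~R = 49/48*γ1 - 7/24*γ2, and R ~R = 245/256, so R^-1 = ~R / (245/256).
R v = 77/36 + 581/288*γ12
Answer: 391/135*γ1 - 757/270*γ2


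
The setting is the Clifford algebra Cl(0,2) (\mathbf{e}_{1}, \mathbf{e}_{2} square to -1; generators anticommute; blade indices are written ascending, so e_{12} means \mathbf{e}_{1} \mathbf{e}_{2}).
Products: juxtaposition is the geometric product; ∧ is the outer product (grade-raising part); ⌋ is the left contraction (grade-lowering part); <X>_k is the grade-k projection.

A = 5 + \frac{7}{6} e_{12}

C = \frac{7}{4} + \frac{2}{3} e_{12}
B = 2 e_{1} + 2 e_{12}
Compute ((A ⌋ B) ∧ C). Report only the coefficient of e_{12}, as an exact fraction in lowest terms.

step 1: -\frac{7}{3} + 10 e_{1} + 10 e_{12}
step 2: -\frac{49}{12} + \frac{35}{2} e_{1} + \frac{287}{18} e_{12}
Answer: \frac{287}{18}


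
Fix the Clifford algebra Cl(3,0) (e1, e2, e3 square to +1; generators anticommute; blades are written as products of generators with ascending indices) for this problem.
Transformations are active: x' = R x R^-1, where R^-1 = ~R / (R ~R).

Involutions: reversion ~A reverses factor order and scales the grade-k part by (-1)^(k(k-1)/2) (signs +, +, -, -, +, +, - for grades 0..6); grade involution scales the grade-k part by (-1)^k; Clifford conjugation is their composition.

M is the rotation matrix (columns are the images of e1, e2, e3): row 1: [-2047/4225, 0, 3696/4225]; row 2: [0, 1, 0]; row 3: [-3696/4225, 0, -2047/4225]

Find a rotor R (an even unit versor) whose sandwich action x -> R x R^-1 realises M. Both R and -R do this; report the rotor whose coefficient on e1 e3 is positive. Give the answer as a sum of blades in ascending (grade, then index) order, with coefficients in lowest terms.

Method: write R = a + b12*e1 e2 + b13*e1 e3 + b23*e2 e3 with a^2 + b12^2 + b13^2 + b23^2 = 1 (so R^-1 = ~R). Expanding the columns R e_j ~R gives tr M = 4a^2 - 1 and, from the antisymmetric part, M21 - M12 = -4a*b12, M13 - M31 = 4a*b13, M32 - M23 = -4a*b23.
Here tr M = 131/4225, so a^2 = (1 + tr M)/4 = 1089/4225 and a = ±33/65. Taking a = 33/65: M21 - M12 = 0, M13 - M31 = 7392/4225, M32 - M23 = 0, giving b12 = 0, b13 = 56/65, b23 = 0, i.e. R = 33/65 + 56/65*e1 e3.
Its e1 e3 coefficient is already positive.
Answer: 33/65 + 56/65*e1 e3. Uniqueness: Spin(3) -> SO(3) maps R and -R to the same rotation of trace 131/4225; fixing the sign of the e1 e3 coefficient removes the ambiguity.
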